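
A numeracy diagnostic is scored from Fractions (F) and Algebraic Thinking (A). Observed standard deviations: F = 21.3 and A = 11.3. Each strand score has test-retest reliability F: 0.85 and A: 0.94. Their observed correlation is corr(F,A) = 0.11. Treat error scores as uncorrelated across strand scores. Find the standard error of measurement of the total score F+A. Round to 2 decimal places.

8.70

Var(total) = 581.38 + 52.9518 = 634.332.
True-score variance = 505.665 + 52.9518 = 558.617, so reliability = 0.8806.
Error variance = 634.332 − 558.617 = 75.7149; SEM = √75.7149 = 8.70.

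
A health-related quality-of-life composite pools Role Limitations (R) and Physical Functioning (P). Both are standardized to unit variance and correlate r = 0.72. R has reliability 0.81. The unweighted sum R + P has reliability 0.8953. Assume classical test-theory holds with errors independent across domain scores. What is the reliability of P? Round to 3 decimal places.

0.830

Var(R+P) = 2 + 2·0.72 = 3.440.
True-score variance = ρ_R + ρ_P + 2·0.72, so 0.8953 = (0.81 + ρ_P + 1.44) / 3.440.
ρ_P = 0.8953·3.440 − 0.81 − 1.44 = 0.830.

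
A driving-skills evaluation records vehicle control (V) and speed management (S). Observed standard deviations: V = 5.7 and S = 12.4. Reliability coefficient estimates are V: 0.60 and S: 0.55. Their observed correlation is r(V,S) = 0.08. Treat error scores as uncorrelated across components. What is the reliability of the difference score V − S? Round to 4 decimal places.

0.5302

Var(V−S) = 5.7² + 12.4² − 2·5.7·12.4·0.08 = 186.25 − 11.3088 = 174.941.
Because errors are independent across components, Cov(Tᵢ,Tⱼ) = Cov(Xᵢ,Xⱼ); the off-diagonal part of the true-score variance is the same as above.
True-score variance = [5.7²·0.60 + 12.4²·0.55] − 11.3088 = 104.062 − 11.3088 = 92.7532.
Reliability = 92.7532 / 174.941 = 0.5302.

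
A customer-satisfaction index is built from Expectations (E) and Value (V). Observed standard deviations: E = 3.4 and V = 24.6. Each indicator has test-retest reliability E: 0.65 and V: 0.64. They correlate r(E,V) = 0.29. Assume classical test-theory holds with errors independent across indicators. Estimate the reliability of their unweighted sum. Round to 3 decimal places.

0.666

Var(E+V) = 3.4² + 24.6² + 2·[3.4·24.6·0.29] = 616.72 + 48.5112 = 665.231.
With uncorrelated errors the cross-covariances are all true-score covariance, so they carry over unchanged; only the diagonal terms shrink to ρᵢσᵢ².
True-score variance = [3.4²·0.65 + 24.6²·0.64] + 48.5112 = 394.816 + 48.5112 = 443.328.
Reliability = 443.328 / 665.231 = 0.666.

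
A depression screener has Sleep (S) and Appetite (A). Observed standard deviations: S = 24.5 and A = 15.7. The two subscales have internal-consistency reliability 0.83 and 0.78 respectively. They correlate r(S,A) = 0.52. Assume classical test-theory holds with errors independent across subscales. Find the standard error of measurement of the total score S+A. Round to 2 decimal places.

12.50

Var(total) = 846.74 + 400.036 = 1246.78.
True-score variance = 690.47 + 400.036 = 1090.51, so reliability = 0.8747.
Error variance = 1246.78 − 1090.51 = 156.27; SEM = √156.27 = 12.50.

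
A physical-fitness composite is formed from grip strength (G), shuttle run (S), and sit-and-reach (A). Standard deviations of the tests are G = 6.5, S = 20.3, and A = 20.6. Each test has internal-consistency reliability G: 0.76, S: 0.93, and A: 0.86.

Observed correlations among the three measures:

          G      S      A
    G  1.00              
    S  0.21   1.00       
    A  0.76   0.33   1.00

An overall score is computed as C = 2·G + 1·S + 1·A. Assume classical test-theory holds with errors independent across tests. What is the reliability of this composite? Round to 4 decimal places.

Var(C) = 2²·6.5² + 20.3² + 20.6² + 2·[2·6.5·20.3·0.21 + 2·6.5·20.6·0.76 + 20.3·20.6·0.33] = 1005.45 + 793.893 = 1799.34.
With uncorrelated errors the cross-covariances are all true-score covariance, so they carry over unchanged; only the diagonal terms shrink to ρᵢσᵢ².
True-score variance = [2²·6.5²·0.76 + 20.3²·0.93 + 20.6²·0.86] + 793.893 = 876.633 + 793.893 = 1670.53.
Reliability = 1670.53 / 1799.34 = 0.9284.

0.9284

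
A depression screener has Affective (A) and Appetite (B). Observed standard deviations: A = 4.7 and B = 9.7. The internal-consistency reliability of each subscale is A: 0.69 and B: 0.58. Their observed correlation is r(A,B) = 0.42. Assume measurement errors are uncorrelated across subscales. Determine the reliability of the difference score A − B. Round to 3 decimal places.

Var(A−B) = 4.7² + 9.7² − 2·4.7·9.7·0.42 = 116.18 − 38.2956 = 77.8844.
With uncorrelated errors the cross-covariances are all true-score covariance, so they carry over unchanged; only the diagonal terms shrink to ρᵢσᵢ².
True-score variance = [4.7²·0.69 + 9.7²·0.58] − 38.2956 = 69.8143 − 38.2956 = 31.5187.
Reliability = 31.5187 / 77.8844 = 0.405.

0.405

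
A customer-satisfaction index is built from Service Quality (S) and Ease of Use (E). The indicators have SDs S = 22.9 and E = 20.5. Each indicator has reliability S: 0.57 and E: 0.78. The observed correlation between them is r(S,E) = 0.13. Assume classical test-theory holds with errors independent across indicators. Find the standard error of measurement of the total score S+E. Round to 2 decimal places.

Var(total) = 944.66 + 122.057 = 1066.72.
True-score variance = 626.709 + 122.057 = 748.766, so reliability = 0.7019.
Error variance = 1066.72 − 748.766 = 317.951; SEM = √317.951 = 17.83.

17.83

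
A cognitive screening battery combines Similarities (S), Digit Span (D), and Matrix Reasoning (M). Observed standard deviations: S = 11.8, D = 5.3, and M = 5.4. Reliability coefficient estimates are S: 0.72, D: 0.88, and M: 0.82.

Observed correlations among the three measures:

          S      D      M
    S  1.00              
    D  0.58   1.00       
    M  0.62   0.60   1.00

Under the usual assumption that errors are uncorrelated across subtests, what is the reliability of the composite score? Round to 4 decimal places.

0.8755

Var(S+D+M) = 11.8² + 5.3² + 5.4² + 2·[11.8·5.3·0.58 + 11.8·5.4·0.62 + 5.3·5.4·0.60] = 196.49 + 185.903 = 382.393.
Because errors are independent across components, Cov(Tᵢ,Tⱼ) = Cov(Xᵢ,Xⱼ); the off-diagonal part of the true-score variance is the same as above.
True-score variance = [11.8²·0.72 + 5.3²·0.88 + 5.4²·0.82] + 185.903 = 148.883 + 185.903 = 334.786.
Reliability = 334.786 / 382.393 = 0.8755.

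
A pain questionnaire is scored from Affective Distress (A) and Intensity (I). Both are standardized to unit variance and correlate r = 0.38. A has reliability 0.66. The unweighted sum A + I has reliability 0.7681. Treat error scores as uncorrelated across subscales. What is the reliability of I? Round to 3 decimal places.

0.700

Var(A+I) = 2 + 2·0.38 = 2.760.
True-score variance = ρ_A + ρ_I + 2·0.38, so 0.7681 = (0.66 + ρ_I + 0.76) / 2.760.
ρ_I = 0.7681·2.760 − 0.66 − 0.76 = 0.700.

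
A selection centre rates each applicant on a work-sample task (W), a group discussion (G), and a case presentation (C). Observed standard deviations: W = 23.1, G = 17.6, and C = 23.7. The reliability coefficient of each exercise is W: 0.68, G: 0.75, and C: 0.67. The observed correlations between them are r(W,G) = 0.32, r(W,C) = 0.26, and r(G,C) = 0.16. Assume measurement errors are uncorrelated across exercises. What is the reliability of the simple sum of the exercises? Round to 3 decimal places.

0.792

Var(W+G+C) = 23.1² + 17.6² + 23.7² + 2·[23.1·17.6·0.32 + 23.1·23.7·0.26 + 17.6·23.7·0.16] = 1405.06 + 678.361 = 2083.42.
Under uncorrelated errors the observed covariances equal the true-score covariances, so only the own-variance terms attenuate.
True-score variance = [23.1²·0.68 + 17.6²·0.75 + 23.7²·0.67] + 678.361 = 971.507 + 678.361 = 1649.87.
Reliability = 1649.87 / 2083.42 = 0.792.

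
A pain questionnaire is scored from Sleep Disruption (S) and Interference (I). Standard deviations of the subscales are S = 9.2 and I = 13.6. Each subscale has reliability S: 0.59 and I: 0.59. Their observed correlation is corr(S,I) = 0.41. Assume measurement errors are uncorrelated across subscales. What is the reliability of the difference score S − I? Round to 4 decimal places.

0.3381

Var(S−I) = 9.2² + 13.6² − 2·9.2·13.6·0.41 = 269.6 − 102.598 = 167.002.
With uncorrelated errors the cross-covariances are all true-score covariance, so they carry over unchanged; only the diagonal terms shrink to ρᵢσᵢ².
True-score variance = [9.2²·0.59 + 13.6²·0.59] − 102.598 = 159.064 − 102.598 = 56.4656.
Reliability = 56.4656 / 167.002 = 0.3381.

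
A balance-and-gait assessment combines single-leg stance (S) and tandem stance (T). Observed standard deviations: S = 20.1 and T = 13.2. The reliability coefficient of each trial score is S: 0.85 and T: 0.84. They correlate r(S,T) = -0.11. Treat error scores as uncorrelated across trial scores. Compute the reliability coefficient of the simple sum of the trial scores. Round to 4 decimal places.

Var(S+T) = 20.1² + 13.2² + 2·[20.1·13.2·(-0.11)] = 578.25 − 58.3704 = 519.88.
Because errors are independent across components, Cov(Tᵢ,Tⱼ) = Cov(Xᵢ,Xⱼ); the off-diagonal part of the true-score variance is the same as above.
True-score variance = [20.1²·0.85 + 13.2²·0.84] − 58.3704 = 489.77 − 58.3704 = 431.4.
Reliability = 431.4 / 519.88 = 0.8298.

0.8298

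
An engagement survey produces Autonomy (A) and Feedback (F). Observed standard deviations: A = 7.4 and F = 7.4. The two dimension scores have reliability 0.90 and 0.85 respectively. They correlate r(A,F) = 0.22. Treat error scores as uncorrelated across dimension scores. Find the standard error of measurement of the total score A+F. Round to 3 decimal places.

3.700

Var(total) = 109.52 + 24.0944 = 133.614.
True-score variance = 95.83 + 24.0944 = 119.924, so reliability = 0.8975.
Error variance = 133.614 − 119.924 = 13.69; SEM = √13.69 = 3.700.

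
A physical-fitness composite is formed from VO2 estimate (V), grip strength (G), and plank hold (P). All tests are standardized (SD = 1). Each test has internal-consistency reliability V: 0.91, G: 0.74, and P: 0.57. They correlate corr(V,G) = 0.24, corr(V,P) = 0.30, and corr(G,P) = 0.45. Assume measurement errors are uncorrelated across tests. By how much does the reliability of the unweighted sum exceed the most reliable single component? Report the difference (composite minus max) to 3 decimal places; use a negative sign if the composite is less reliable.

-0.067

Var(sum) = 3 + 1.98 = 4.98; true-score variance = 2.22 + 1.98 = 4.2; composite reliability = 0.8434.
Max component reliability = 0.9100.
Difference = 0.8434 − 0.9100 = -0.067.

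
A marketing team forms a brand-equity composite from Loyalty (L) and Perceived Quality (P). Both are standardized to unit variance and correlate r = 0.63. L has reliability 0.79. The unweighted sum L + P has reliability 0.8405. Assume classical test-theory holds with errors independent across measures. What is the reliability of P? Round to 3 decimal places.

Var(L+P) = 2 + 2·0.63 = 3.260.
True-score variance = ρ_L + ρ_P + 2·0.63, so 0.8405 = (0.79 + ρ_P + 1.26) / 3.260.
ρ_P = 0.8405·3.260 − 0.79 − 1.26 = 0.690.

0.690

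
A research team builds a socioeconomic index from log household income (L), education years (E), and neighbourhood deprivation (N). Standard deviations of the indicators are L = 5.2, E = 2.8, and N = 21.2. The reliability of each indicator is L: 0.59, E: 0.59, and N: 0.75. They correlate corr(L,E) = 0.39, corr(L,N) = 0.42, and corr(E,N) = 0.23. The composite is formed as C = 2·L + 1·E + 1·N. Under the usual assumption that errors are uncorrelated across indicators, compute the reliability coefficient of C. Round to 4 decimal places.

0.8003

Var(C) = 2²·5.2² + 2.8² + 21.2² + 2·[2·5.2·2.8·0.39 + 2·5.2·21.2·0.42 + 2.8·21.2·0.23] = 565.44 + 235.222 = 800.662.
Under uncorrelated errors the observed covariances equal the true-score covariances, so only the own-variance terms attenuate.
True-score variance = [2²·5.2²·0.59 + 2.8²·0.59 + 21.2²·0.75] + 235.222 = 405.52 + 235.222 = 640.742.
Reliability = 640.742 / 800.662 = 0.8003.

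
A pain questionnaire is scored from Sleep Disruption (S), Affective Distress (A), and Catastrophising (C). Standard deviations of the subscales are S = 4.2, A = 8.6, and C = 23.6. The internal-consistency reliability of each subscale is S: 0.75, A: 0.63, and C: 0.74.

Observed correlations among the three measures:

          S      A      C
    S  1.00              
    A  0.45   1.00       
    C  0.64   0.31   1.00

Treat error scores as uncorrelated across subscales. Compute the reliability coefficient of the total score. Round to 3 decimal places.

Var(S+A+C) = 4.2² + 8.6² + 23.6² + 2·[4.2·8.6·0.45 + 4.2·23.6·0.64 + 8.6·23.6·0.31] = 648.56 + 285.217 = 933.777.
With uncorrelated errors the cross-covariances are all true-score covariance, so they carry over unchanged; only the diagonal terms shrink to ρᵢσᵢ².
True-score variance = [4.2²·0.75 + 8.6²·0.63 + 23.6²·0.74] + 285.217 = 471.975 + 285.217 = 757.192.
Reliability = 757.192 / 933.777 = 0.811.

0.811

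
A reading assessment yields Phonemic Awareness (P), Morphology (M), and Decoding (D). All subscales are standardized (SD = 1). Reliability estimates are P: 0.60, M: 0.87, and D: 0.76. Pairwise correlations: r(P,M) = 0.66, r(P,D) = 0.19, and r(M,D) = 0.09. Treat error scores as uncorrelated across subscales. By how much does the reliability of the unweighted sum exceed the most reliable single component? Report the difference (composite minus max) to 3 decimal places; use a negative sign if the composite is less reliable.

-0.028

Var(sum) = 3 + 1.88 = 4.88; true-score variance = 2.23 + 1.88 = 4.11; composite reliability = 0.8422.
Max component reliability = 0.8700.
Difference = 0.8422 − 0.8700 = -0.028.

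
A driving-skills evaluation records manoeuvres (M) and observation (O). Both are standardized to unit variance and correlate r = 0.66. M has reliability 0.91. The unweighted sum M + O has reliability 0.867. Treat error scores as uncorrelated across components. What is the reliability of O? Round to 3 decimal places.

0.648

Var(M+O) = 2 + 2·0.66 = 3.320.
True-score variance = ρ_M + ρ_O + 2·0.66, so 0.867 = (0.91 + ρ_O + 1.32) / 3.320.
ρ_O = 0.867·3.320 − 0.91 − 1.32 = 0.648.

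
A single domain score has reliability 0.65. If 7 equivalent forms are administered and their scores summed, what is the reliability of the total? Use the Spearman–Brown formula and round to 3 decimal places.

ρ_k = kρ / (1 + (k−1)ρ) = 7·0.65 / (1 + 6·0.65) = 4.550 / 4.900 = 0.929.

0.929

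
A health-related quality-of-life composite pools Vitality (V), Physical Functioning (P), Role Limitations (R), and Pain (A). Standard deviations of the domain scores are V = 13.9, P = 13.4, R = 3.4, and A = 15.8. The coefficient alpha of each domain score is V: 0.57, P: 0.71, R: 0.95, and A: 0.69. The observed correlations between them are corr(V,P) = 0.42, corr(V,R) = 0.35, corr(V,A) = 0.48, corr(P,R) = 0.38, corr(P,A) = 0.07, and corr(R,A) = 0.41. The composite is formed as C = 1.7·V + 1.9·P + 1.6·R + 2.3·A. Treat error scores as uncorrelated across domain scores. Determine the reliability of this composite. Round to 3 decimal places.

0.808

Var(C) = 1.7²·13.9² + 1.9²·13.4² + 1.6²·3.4² + 2.3²·15.8² + 2·[3.23·13.9·13.4·0.42 + 2.72·13.9·3.4·0.35 + 3.91·13.9·15.8·0.48 + 3.04·13.4·3.4·0.38 + 4.37·13.4·15.8·0.07 + 3.68·3.4·15.8·0.41] = 2556.78 + 1816.61 = 4373.38.
Because errors are independent across components, Cov(Tᵢ,Tⱼ) = Cov(Xᵢ,Xⱼ); the off-diagonal part of the true-score variance is the same as above.
True-score variance = [1.7²·13.9²·0.57 + 1.9²·13.4²·0.71 + 1.6²·3.4²·0.95 + 2.3²·15.8²·0.69] + 1816.61 = 1717.83 + 1816.61 = 3534.44.
Reliability = 3534.44 / 4373.38 = 0.808.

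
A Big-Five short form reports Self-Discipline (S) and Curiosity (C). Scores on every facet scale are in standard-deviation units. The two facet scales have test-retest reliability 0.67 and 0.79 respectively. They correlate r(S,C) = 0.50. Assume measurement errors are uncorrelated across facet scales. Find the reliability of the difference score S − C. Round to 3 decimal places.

0.460

Var(S−C) = 1 + 1 − 2·0.50 = 2 − 1 = 1.
Under uncorrelated errors the observed covariances equal the true-score covariances, so only the own-variance terms attenuate.
True-score variance = [0.67 + 0.79] − 1 = 1.46 − 1 = 0.46.
Reliability = 0.46 / 1 = 0.460.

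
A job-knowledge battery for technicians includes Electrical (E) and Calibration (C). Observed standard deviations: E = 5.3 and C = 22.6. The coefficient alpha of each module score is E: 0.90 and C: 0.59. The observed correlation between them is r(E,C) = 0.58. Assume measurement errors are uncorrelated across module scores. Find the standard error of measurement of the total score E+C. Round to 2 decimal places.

14.57

Var(total) = 538.85 + 138.945 = 677.795.
True-score variance = 326.629 + 138.945 = 465.574, so reliability = 0.6869.
Error variance = 677.795 − 465.574 = 212.221; SEM = √212.221 = 14.57.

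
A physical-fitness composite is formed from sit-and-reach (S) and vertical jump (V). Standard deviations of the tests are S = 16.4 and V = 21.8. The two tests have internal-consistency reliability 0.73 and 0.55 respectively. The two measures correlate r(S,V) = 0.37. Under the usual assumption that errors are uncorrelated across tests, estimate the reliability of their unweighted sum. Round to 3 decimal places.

Var(S+V) = 16.4² + 21.8² + 2·[16.4·21.8·0.37] = 744.2 + 264.565 = 1008.76.
Because errors are independent across components, Cov(Tᵢ,Tⱼ) = Cov(Xᵢ,Xⱼ); the off-diagonal part of the true-score variance is the same as above.
True-score variance = [16.4²·0.73 + 21.8²·0.55] + 264.565 = 457.723 + 264.565 = 722.288.
Reliability = 722.288 / 1008.76 = 0.716.

0.716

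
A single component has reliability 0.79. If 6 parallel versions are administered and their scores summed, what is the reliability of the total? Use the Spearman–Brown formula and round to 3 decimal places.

ρ_k = kρ / (1 + (k−1)ρ) = 6·0.79 / (1 + 5·0.79) = 4.740 / 4.950 = 0.958.

0.958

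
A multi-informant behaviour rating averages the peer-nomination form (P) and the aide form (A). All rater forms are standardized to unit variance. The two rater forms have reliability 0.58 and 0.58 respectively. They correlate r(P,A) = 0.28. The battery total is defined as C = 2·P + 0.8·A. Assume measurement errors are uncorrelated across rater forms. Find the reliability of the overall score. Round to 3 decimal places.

Var(C) = 2² + 0.8² + 2·[1.6·0.28] = 4.64 + 0.896 = 5.536.
Under uncorrelated errors the observed covariances equal the true-score covariances, so only the own-variance terms attenuate.
True-score variance = [2²·0.58 + 0.8²·0.58] + 0.896 = 2.6912 + 0.896 = 3.5872.
Reliability = 3.5872 / 5.536 = 0.648.

0.648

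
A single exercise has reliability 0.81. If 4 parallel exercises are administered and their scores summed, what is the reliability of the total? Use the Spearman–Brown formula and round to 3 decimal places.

ρ_k = kρ / (1 + (k−1)ρ) = 4·0.81 / (1 + 3·0.81) = 3.240 / 3.430 = 0.945.

0.945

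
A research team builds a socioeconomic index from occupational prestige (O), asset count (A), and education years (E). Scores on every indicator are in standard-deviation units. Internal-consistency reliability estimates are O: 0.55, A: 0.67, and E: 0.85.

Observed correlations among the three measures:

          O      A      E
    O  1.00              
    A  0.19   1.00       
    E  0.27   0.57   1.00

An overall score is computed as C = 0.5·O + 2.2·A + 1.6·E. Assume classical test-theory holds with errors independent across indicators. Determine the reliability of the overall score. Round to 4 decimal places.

0.8327

Var(C) = 0.5² + 2.2² + 1.6² + 2·[1.1·0.19 + 0.8·0.27 + 3.52·0.57] = 7.65 + 4.8628 = 12.5128.
Because errors are independent across components, Cov(Tᵢ,Tⱼ) = Cov(Xᵢ,Xⱼ); the off-diagonal part of the true-score variance is the same as above.
True-score variance = [0.5²·0.55 + 2.2²·0.67 + 1.6²·0.85] + 4.8628 = 5.5563 + 4.8628 = 10.4191.
Reliability = 10.4191 / 12.5128 = 0.8327.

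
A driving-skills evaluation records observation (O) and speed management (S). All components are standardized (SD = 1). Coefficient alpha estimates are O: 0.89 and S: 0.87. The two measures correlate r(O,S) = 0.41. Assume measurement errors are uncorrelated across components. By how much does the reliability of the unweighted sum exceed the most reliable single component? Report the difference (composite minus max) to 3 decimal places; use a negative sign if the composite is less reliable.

0.025

Var(sum) = 2 + 0.82 = 2.82; true-score variance = 1.76 + 0.82 = 2.58; composite reliability = 0.9149.
Max component reliability = 0.8900.
Difference = 0.9149 − 0.8900 = 0.025.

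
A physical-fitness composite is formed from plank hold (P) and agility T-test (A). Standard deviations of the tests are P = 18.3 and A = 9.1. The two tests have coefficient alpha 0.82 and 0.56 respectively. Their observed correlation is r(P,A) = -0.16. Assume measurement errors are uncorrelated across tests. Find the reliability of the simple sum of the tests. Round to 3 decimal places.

0.735

Var(P+A) = 18.3² + 9.1² + 2·[18.3·9.1·(-0.16)] = 417.7 − 53.2896 = 364.41.
Because errors are independent across components, Cov(Tᵢ,Tⱼ) = Cov(Xᵢ,Xⱼ); the off-diagonal part of the true-score variance is the same as above.
True-score variance = [18.3²·0.82 + 9.1²·0.56] − 53.2896 = 320.983 − 53.2896 = 267.694.
Reliability = 267.694 / 364.41 = 0.735.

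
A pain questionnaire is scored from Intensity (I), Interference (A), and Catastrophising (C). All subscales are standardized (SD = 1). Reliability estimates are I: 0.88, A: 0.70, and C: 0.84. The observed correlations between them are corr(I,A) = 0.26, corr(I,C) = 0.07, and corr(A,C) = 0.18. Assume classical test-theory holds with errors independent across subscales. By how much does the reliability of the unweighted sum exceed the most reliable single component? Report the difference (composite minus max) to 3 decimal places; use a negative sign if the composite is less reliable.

-0.024

Var(sum) = 3 + 1.02 = 4.02; true-score variance = 2.42 + 1.02 = 3.44; composite reliability = 0.8557.
Max component reliability = 0.8800.
Difference = 0.8557 − 0.8800 = -0.024.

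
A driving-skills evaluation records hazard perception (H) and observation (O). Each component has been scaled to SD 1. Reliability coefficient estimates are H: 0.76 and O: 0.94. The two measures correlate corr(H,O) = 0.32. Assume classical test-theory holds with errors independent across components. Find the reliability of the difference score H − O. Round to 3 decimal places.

0.779

Var(H−O) = 1 + 1 − 2·0.32 = 2 − 0.64 = 1.36.
With uncorrelated errors the cross-covariances are all true-score covariance, so they carry over unchanged; only the diagonal terms shrink to ρᵢσᵢ².
True-score variance = [0.76 + 0.94] − 0.64 = 1.7 − 0.64 = 1.06.
Reliability = 1.06 / 1.36 = 0.779.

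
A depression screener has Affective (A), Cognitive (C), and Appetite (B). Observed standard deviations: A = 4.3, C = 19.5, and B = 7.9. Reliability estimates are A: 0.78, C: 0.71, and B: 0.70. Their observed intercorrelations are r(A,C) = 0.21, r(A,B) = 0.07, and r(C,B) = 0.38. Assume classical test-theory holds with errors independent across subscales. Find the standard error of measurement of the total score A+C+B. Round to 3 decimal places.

11.535

Var(total) = 461.15 + 157.051 = 618.201.
True-score variance = 328.087 + 157.051 = 485.137, so reliability = 0.7848.
Error variance = 618.201 − 485.137 = 133.063; SEM = √133.063 = 11.535.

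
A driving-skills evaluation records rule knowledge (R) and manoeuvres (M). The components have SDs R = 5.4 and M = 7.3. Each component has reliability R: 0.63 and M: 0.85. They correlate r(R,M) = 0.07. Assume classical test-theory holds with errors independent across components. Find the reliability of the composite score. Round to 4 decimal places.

Var(R+M) = 5.4² + 7.3² + 2·[5.4·7.3·0.07] = 82.45 + 5.5188 = 87.9688.
With uncorrelated errors the cross-covariances are all true-score covariance, so they carry over unchanged; only the diagonal terms shrink to ρᵢσᵢ².
True-score variance = [5.4²·0.63 + 7.3²·0.85] + 5.5188 = 63.6673 + 5.5188 = 69.1861.
Reliability = 69.1861 / 87.9688 = 0.7865.

0.7865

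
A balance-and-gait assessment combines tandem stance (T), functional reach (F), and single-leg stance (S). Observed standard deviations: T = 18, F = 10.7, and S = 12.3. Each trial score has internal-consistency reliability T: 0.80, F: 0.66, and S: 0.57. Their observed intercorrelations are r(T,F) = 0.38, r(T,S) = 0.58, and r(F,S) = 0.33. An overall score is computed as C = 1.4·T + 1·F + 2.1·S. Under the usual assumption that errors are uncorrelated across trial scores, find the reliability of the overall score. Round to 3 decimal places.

0.823

Var(C) = 1.4²·18² + 10.7² + 2.1²·12.3² + 2·[1.4·18·10.7·0.38 + 2.94·18·12.3·0.58 + 2.1·10.7·12.3·0.33] = 1416.72 + 1142.4 = 2559.12.
Under uncorrelated errors the observed covariances equal the true-score covariances, so only the own-variance terms attenuate.
True-score variance = [1.4²·18²·0.80 + 10.7²·0.66 + 2.1²·12.3²·0.57] + 1142.4 = 963.893 + 1142.4 = 2106.29.
Reliability = 2106.29 / 2559.12 = 0.823.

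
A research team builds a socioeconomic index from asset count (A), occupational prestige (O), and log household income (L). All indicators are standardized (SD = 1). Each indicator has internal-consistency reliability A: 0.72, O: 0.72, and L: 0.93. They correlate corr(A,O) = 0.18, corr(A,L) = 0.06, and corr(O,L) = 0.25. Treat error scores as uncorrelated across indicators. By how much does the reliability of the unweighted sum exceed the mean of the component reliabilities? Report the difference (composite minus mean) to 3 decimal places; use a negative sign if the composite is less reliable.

0.052

Var(sum) = 3 + 0.98 = 3.98; true-score variance = 2.37 + 0.98 = 3.35; composite reliability = 0.8417.
Mean component reliability = 0.7900.
Difference = 0.8417 − 0.7900 = 0.052.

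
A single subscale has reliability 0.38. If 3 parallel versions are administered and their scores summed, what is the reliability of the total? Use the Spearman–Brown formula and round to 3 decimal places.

0.648

ρ_k = kρ / (1 + (k−1)ρ) = 3·0.38 / (1 + 2·0.38) = 1.140 / 1.760 = 0.648.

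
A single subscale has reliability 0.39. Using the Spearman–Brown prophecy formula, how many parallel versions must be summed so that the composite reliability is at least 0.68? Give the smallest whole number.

k ≥ ρ*(1−ρ₁)/(ρ₁(1−ρ*)) = 0.68·0.61 / (0.39·0.32) = 3.324.
Smallest integer k = 4.

4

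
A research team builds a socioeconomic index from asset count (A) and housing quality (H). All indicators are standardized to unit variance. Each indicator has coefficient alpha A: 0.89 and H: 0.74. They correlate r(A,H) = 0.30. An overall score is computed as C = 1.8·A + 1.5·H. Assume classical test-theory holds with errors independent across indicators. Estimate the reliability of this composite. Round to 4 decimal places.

Var(C) = 1.8² + 1.5² + 2·[2.7·0.30] = 5.49 + 1.62 = 7.11.
Because errors are independent across components, Cov(Tᵢ,Tⱼ) = Cov(Xᵢ,Xⱼ); the off-diagonal part of the true-score variance is the same as above.
True-score variance = [1.8²·0.89 + 1.5²·0.74] + 1.62 = 4.5486 + 1.62 = 6.1686.
Reliability = 6.1686 / 7.11 = 0.8676.

0.8676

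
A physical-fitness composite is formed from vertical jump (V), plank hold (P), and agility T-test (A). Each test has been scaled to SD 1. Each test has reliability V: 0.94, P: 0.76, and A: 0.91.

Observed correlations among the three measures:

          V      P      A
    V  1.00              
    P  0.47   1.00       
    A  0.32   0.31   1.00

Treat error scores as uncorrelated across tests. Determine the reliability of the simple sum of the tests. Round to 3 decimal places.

Var(V+P+A) = 3 + 2·[0.47 + 0.32 + 0.31] = 3 + 2.2 = 5.2.
Under uncorrelated errors the observed covariances equal the true-score covariances, so only the own-variance terms attenuate.
True-score variance = [0.94 + 0.76 + 0.91] + 2.2 = 2.61 + 2.2 = 4.81.
Reliability = 4.81 / 5.2 = 0.925.

0.925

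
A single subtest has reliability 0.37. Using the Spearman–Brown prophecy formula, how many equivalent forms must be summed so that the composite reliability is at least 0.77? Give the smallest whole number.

k ≥ ρ*(1−ρ₁)/(ρ₁(1−ρ*)) = 0.77·0.63 / (0.37·0.23) = 5.700.
Smallest integer k = 6.

6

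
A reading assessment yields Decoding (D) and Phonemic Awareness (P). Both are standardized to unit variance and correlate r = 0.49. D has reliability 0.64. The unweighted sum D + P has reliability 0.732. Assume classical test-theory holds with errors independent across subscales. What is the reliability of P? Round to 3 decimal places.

0.561

Var(D+P) = 2 + 2·0.49 = 2.980.
True-score variance = ρ_D + ρ_P + 2·0.49, so 0.732 = (0.64 + ρ_P + 0.98) / 2.980.
ρ_P = 0.732·2.980 − 0.64 − 0.98 = 0.561.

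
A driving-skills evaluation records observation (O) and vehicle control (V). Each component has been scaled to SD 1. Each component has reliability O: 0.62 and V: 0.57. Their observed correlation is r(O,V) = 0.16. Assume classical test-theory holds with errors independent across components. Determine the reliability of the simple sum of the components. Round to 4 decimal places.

0.6509

Var(O+V) = 2 + 2·[0.16] = 2 + 0.32 = 2.32.
Because errors are independent across components, Cov(Tᵢ,Tⱼ) = Cov(Xᵢ,Xⱼ); the off-diagonal part of the true-score variance is the same as above.
True-score variance = [0.62 + 0.57] + 0.32 = 1.19 + 0.32 = 1.51.
Reliability = 1.51 / 2.32 = 0.6509.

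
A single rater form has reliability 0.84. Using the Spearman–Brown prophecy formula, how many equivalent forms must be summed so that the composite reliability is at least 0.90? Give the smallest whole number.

2

k ≥ ρ*(1−ρ₁)/(ρ₁(1−ρ*)) = 0.90·0.16 / (0.84·0.10) = 1.714.
Smallest integer k = 2.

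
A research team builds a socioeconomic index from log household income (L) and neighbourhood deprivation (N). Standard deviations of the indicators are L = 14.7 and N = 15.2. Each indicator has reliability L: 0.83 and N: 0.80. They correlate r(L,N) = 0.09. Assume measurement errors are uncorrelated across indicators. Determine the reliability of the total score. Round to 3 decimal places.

Var(L+N) = 14.7² + 15.2² + 2·[14.7·15.2·0.09] = 447.13 + 40.2192 = 487.349.
Under uncorrelated errors the observed covariances equal the true-score covariances, so only the own-variance terms attenuate.
True-score variance = [14.7²·0.83 + 15.2²·0.80] + 40.2192 = 364.187 + 40.2192 = 404.406.
Reliability = 404.406 / 487.349 = 0.830.

0.830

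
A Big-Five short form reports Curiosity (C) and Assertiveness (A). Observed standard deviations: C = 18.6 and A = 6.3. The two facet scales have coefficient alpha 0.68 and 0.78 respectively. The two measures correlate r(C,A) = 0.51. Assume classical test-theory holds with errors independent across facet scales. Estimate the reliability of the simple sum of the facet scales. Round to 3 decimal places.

0.764

Var(C+A) = 18.6² + 6.3² + 2·[18.6·6.3·0.51] = 385.65 + 119.524 = 505.174.
Under uncorrelated errors the observed covariances equal the true-score covariances, so only the own-variance terms attenuate.
True-score variance = [18.6²·0.68 + 6.3²·0.78] + 119.524 = 266.211 + 119.524 = 385.735.
Reliability = 385.735 / 505.174 = 0.764.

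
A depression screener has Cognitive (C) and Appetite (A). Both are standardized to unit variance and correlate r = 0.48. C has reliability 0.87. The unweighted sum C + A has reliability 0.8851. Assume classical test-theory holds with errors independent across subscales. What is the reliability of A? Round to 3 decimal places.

Var(C+A) = 2 + 2·0.48 = 2.960.
True-score variance = ρ_C + ρ_A + 2·0.48, so 0.8851 = (0.87 + ρ_A + 0.96) / 2.960.
ρ_A = 0.8851·2.960 − 0.87 − 0.96 = 0.790.

0.790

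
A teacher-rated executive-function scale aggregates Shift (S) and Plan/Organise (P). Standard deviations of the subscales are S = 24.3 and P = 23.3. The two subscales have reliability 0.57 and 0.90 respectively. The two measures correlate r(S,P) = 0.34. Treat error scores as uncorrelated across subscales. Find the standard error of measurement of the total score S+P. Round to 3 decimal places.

Var(total) = 1133.38 + 385.009 = 1518.39.
True-score variance = 825.18 + 385.009 = 1210.19, so reliability = 0.7970.
Error variance = 1518.39 − 1210.19 = 308.2; SEM = √308.2 = 17.556.

17.556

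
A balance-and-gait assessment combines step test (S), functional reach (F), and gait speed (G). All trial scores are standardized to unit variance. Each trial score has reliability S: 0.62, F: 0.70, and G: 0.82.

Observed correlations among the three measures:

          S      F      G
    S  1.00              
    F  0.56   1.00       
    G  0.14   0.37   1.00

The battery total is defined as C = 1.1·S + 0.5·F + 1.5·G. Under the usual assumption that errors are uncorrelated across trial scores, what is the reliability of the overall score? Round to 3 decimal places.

0.824

Var(C) = 1.1² + 0.5² + 1.5² + 2·[0.55·0.56 + 1.65·0.14 + 0.75·0.37] = 3.71 + 1.633 = 5.343.
With uncorrelated errors the cross-covariances are all true-score covariance, so they carry over unchanged; only the diagonal terms shrink to ρᵢσᵢ².
True-score variance = [1.1²·0.62 + 0.5²·0.70 + 1.5²·0.82] + 1.633 = 2.7702 + 1.633 = 4.4032.
Reliability = 4.4032 / 5.343 = 0.824.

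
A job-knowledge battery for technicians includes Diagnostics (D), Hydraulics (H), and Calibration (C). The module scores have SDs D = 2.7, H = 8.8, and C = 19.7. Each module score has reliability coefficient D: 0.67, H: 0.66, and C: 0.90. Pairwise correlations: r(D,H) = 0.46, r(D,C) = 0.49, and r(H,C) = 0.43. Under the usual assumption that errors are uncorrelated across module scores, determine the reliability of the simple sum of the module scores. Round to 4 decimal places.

0.9029

Var(D+H+C) = 2.7² + 8.8² + 19.7² + 2·[2.7·8.8·0.46 + 2.7·19.7·0.49 + 8.8·19.7·0.43] = 472.82 + 223.075 = 695.895.
Because errors are independent across components, Cov(Tᵢ,Tⱼ) = Cov(Xᵢ,Xⱼ); the off-diagonal part of the true-score variance is the same as above.
True-score variance = [2.7²·0.67 + 8.8²·0.66 + 19.7²·0.90] + 223.075 = 405.276 + 223.075 = 628.351.
Reliability = 628.351 / 695.895 = 0.9029.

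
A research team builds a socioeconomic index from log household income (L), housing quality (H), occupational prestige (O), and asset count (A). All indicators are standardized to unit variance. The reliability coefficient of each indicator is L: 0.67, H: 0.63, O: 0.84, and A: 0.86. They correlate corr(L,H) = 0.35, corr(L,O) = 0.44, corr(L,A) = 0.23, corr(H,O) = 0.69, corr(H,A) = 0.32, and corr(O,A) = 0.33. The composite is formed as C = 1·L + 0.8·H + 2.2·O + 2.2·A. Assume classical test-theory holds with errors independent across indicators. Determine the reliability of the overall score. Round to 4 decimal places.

0.9064

Var(C) = 1 + 0.8² + 2.2² + 2.2² + 2·[0.8·0.35 + 2.2·0.44 + 2.2·0.23 + 1.76·0.69 + 1.76·0.32 + 4.84·0.33] = 11.32 + 10.2576 = 21.5776.
Because errors are independent across components, Cov(Tᵢ,Tⱼ) = Cov(Xᵢ,Xⱼ); the off-diagonal part of the true-score variance is the same as above.
True-score variance = [0.67 + 0.8²·0.63 + 2.2²·0.84 + 2.2²·0.86] + 10.2576 = 9.3012 + 10.2576 = 19.5588.
Reliability = 19.5588 / 21.5776 = 0.9064.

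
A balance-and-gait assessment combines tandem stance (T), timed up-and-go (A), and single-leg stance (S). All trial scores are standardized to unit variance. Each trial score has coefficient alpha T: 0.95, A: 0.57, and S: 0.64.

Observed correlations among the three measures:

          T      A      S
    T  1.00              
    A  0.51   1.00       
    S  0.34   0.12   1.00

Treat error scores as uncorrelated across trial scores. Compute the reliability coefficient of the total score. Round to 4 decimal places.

Var(T+A+S) = 3 + 2·[0.51 + 0.34 + 0.12] = 3 + 1.94 = 4.94.
Under uncorrelated errors the observed covariances equal the true-score covariances, so only the own-variance terms attenuate.
True-score variance = [0.95 + 0.57 + 0.64] + 1.94 = 2.16 + 1.94 = 4.1.
Reliability = 4.1 / 4.94 = 0.8300.

0.8300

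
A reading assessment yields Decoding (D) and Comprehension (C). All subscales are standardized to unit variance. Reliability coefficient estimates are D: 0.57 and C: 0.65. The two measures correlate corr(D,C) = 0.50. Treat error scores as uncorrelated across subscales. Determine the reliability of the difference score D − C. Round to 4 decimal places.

0.2200

Var(D−C) = 1 + 1 − 2·0.50 = 2 − 1 = 1.
Because errors are independent across components, Cov(Tᵢ,Tⱼ) = Cov(Xᵢ,Xⱼ); the off-diagonal part of the true-score variance is the same as above.
True-score variance = [0.57 + 0.65] − 1 = 1.22 − 1 = 0.22.
Reliability = 0.22 / 1 = 0.2200.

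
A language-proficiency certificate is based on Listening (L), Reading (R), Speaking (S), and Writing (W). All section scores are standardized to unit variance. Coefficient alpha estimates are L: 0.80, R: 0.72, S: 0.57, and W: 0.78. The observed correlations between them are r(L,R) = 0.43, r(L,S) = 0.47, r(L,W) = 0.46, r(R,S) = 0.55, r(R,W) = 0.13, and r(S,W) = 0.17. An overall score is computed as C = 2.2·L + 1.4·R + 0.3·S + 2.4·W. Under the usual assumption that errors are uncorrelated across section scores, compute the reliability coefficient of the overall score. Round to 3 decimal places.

Var(C) = 2.2² + 1.4² + 0.3² + 2.4² + 2·[3.08·0.43 + 0.66·0.47 + 5.28·0.46 + 0.42·0.55 + 3.36·0.13 + 0.72·0.17] = 12.65 + 9.7072 = 22.3572.
With uncorrelated errors the cross-covariances are all true-score covariance, so they carry over unchanged; only the diagonal terms shrink to ρᵢσᵢ².
True-score variance = [2.2²·0.80 + 1.4²·0.72 + 0.3²·0.57 + 2.4²·0.78] + 9.7072 = 9.8273 + 9.7072 = 19.5345.
Reliability = 19.5345 / 22.3572 = 0.874.

0.874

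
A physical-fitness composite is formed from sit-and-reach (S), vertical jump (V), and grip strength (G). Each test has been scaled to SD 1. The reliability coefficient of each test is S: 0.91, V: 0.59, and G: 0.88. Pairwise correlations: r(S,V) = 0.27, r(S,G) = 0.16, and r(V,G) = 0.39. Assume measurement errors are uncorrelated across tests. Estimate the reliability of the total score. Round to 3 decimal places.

Var(S+V+G) = 3 + 2·[0.27 + 0.16 + 0.39] = 3 + 1.64 = 4.64.
Under uncorrelated errors the observed covariances equal the true-score covariances, so only the own-variance terms attenuate.
True-score variance = [0.91 + 0.59 + 0.88] + 1.64 = 2.38 + 1.64 = 4.02.
Reliability = 4.02 / 4.64 = 0.866.

0.866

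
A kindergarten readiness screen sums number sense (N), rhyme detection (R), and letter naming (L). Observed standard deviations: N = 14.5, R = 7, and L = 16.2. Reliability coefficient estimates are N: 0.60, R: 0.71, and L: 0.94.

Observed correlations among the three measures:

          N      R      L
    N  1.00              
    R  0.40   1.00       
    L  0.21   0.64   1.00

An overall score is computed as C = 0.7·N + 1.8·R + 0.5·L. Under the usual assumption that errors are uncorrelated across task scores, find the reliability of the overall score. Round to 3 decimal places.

0.847

Var(C) = 0.7²·14.5² + 1.8²·7² + 0.5²·16.2² + 2·[1.26·14.5·7·0.40 + 0.35·14.5·16.2·0.21 + 0.9·7·16.2·0.64] = 327.392 + 267.479 = 594.872.
Under uncorrelated errors the observed covariances equal the true-score covariances, so only the own-variance terms attenuate.
True-score variance = [0.7²·14.5²·0.60 + 1.8²·7²·0.71 + 0.5²·16.2²·0.94] + 267.479 = 236.207 + 267.479 = 503.686.
Reliability = 503.686 / 594.872 = 0.847.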